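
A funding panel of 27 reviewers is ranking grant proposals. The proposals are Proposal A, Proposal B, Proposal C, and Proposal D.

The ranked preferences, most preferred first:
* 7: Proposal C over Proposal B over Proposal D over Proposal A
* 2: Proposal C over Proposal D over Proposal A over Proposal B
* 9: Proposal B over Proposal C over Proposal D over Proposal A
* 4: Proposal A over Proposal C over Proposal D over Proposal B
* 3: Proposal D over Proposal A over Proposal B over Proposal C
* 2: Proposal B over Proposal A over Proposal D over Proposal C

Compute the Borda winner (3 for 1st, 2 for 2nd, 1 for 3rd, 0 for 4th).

Proposal C

Proposal A: 7×0 + 2×1 + 9×0 + 4×3 + 3×2 + 2×2 = 24
Proposal B: 7×2 + 2×0 + 9×3 + 4×0 + 3×1 + 2×3 = 50
Proposal C: 7×3 + 2×3 + 9×2 + 4×2 + 3×0 + 2×0 = 53
Proposal D: 7×1 + 2×2 + 9×1 + 4×1 + 3×3 + 2×1 = 35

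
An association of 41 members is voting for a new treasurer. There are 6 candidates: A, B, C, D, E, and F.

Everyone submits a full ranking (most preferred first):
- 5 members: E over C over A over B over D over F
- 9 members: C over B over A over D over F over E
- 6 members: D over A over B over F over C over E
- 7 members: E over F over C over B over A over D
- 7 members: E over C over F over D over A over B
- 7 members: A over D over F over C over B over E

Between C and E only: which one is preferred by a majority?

C

C is ranked above E on 22 ballots; E above C on 19.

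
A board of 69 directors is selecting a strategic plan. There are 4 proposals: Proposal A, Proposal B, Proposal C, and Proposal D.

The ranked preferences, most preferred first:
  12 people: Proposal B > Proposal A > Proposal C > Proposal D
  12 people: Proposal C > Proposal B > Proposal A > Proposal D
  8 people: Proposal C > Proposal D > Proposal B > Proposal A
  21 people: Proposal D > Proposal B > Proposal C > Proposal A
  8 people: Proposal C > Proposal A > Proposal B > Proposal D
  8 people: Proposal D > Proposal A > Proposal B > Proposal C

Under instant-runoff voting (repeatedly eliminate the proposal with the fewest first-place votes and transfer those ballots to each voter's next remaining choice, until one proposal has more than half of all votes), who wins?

Round 1: Proposal A 0, Proposal B 12, Proposal C 28, Proposal D 29. Proposal A eliminated.
Round 2: Proposal B 12, Proposal C 28, Proposal D 29. Proposal B eliminated.
Round 3: Proposal C 40, Proposal D 29. Proposal C has a majority (≥35).

Proposal C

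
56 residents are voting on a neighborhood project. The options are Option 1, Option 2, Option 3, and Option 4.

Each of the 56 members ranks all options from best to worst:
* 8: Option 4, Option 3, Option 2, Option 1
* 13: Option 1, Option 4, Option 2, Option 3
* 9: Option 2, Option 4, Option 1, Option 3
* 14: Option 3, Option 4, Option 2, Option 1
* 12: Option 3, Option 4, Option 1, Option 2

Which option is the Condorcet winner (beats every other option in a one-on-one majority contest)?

Option 4 vs Option 1: 43–13
Option 4 vs Option 2: 47–9
Option 4 vs Option 3: 30–26
Option 4 beats every other option.

Option 4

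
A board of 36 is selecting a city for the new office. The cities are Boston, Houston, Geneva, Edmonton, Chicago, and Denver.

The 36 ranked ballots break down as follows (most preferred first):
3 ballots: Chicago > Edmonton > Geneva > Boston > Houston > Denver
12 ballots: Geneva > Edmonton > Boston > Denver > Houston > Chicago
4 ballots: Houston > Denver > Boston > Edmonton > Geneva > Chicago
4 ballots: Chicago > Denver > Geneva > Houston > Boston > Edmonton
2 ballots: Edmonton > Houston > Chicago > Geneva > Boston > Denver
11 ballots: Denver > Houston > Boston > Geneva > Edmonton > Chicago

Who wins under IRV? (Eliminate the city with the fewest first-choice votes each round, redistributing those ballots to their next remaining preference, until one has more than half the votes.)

Denver

Round 1: Boston 0, Houston 4, Geneva 12, Edmonton 2, Chicago 7, Denver 11. Boston eliminated.
Round 2: Houston 4, Geneva 12, Edmonton 2, Chicago 7, Denver 11. Edmonton eliminated.
Round 3: Houston 6, Geneva 12, Chicago 7, Denver 11. Houston eliminated.
Round 4: Geneva 12, Chicago 9, Denver 15. Chicago eliminated.
Round 5: Geneva 17, Denver 19. Denver has a majority (≥19).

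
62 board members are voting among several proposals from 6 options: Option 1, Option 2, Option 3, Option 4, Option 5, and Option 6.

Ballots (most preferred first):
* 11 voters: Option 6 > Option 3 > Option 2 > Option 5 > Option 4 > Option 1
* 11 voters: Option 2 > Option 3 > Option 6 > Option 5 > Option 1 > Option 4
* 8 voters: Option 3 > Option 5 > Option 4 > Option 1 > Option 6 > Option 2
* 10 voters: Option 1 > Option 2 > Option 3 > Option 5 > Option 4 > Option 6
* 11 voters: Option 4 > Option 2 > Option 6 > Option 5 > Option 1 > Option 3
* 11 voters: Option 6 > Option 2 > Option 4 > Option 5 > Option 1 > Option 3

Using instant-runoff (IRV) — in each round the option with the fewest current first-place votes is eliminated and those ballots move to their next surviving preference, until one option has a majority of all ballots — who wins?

Option 2

Round 1: Option 1 10, Option 2 11, Option 3 8, Option 4 11, Option 5 0, Option 6 22. Option 5 eliminated.
Round 2: Option 1 10, Option 2 11, Option 3 8, Option 4 11, Option 6 22. Option 3 eliminated.
Round 3: Option 1 10, Option 2 11, Option 4 19, Option 6 22. Option 1 eliminated.
Round 4: Option 2 21, Option 4 19, Option 6 22. Option 4 eliminated.
Round 5: Option 2 32, Option 6 30. Option 2 has a majority (≥32).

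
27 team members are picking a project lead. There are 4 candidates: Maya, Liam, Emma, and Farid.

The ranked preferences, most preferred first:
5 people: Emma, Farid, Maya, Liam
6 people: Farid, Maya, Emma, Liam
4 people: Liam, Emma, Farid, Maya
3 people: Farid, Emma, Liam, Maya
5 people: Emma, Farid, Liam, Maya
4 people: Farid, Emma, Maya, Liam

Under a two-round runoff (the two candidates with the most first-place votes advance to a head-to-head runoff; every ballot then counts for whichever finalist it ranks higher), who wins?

Emma

Round 1 first-place votes: Maya 0, Liam 4, Emma 10, Farid 13. Farid and Emma advance.
Runoff: Farid is ranked above Emma on 13 ballots, Emma above Farid on 14.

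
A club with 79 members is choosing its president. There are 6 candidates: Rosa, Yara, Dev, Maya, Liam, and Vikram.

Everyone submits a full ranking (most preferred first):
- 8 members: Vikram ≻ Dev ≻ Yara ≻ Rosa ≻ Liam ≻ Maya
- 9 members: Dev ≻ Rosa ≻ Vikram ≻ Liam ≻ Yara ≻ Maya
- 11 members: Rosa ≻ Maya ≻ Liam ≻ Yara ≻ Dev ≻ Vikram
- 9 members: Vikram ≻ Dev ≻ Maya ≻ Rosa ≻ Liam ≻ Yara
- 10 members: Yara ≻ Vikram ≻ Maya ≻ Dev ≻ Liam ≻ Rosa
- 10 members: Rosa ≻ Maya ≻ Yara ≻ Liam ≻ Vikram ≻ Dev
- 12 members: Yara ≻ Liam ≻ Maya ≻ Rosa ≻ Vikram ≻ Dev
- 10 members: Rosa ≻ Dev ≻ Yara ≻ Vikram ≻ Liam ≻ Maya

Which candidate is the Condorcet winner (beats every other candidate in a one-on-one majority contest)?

Rosa

Rosa vs Yara: 49–30
Rosa vs Dev: 43–36
Rosa vs Maya: 48–31
Rosa vs Liam: 57–22
Rosa vs Vikram: 52–27
Rosa beats every other candidate.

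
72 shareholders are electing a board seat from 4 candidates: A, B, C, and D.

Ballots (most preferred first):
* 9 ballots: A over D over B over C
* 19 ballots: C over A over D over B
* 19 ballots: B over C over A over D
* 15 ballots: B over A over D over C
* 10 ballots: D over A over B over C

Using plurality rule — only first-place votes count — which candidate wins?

B

First-place votes: A 9, B 34, C 19, D 10.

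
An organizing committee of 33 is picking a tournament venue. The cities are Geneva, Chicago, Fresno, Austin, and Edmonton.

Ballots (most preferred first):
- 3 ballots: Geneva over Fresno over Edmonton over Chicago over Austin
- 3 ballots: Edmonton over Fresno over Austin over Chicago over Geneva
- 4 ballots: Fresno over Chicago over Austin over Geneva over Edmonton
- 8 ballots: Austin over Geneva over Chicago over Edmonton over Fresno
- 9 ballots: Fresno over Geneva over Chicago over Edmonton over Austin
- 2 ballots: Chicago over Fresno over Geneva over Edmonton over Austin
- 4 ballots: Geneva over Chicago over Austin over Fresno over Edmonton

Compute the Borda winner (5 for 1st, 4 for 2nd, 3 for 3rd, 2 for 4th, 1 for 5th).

Geneva: 3×5 + 3×1 + 4×2 + 8×4 + 9×4 + 2×3 + 4×5 = 120
Chicago: 3×2 + 3×2 + 4×4 + 8×3 + 9×3 + 2×5 + 4×4 = 105
Fresno: 3×4 + 3×4 + 4×5 + 8×1 + 9×5 + 2×4 + 4×2 = 113
Austin: 3×1 + 3×3 + 4×3 + 8×5 + 9×1 + 2×1 + 4×3 = 87
Edmonton: 3×3 + 3×5 + 4×1 + 8×2 + 9×2 + 2×2 + 4×1 = 70

Geneva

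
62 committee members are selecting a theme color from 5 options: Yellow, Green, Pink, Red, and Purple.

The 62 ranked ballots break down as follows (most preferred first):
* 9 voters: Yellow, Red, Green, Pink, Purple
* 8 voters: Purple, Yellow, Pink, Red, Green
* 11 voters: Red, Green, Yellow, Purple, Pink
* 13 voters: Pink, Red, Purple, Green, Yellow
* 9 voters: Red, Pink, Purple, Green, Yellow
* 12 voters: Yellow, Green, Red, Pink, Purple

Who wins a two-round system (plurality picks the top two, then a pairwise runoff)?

Red

Round 1 first-place votes: Yellow 21, Green 0, Pink 13, Red 20, Purple 8. Yellow and Red advance.
Runoff: Yellow is ranked above Red on 29 ballots, Red above Yellow on 33.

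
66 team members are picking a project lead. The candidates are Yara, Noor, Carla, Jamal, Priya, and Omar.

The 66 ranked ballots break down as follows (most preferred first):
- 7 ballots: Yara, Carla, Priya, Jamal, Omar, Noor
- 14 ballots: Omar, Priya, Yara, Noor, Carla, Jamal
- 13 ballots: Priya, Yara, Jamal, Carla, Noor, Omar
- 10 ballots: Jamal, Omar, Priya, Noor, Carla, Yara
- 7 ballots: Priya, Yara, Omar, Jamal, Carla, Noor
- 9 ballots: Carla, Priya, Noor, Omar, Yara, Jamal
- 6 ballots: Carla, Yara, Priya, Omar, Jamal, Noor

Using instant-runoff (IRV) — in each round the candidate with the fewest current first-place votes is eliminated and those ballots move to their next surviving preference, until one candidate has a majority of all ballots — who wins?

Round 1: Yara 7, Noor 0, Carla 15, Jamal 10, Priya 20, Omar 14. Noor eliminated.
Round 2: Yara 7, Carla 15, Jamal 10, Priya 20, Omar 14. Yara eliminated.
Round 3: Carla 22, Jamal 10, Priya 20, Omar 14. Jamal eliminated.
Round 4: Carla 22, Priya 20, Omar 24. Priya eliminated.
Round 5: Carla 35, Omar 31. Carla has a majority (≥34).

Carla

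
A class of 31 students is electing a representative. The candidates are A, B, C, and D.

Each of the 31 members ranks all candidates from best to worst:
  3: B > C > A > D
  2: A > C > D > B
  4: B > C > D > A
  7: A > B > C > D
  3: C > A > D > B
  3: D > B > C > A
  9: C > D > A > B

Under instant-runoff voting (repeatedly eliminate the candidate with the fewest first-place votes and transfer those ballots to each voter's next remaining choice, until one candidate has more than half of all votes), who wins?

Round 1: A 9, B 7, C 12, D 3. D eliminated.
Round 2: A 9, B 10, C 12. A eliminated.
Round 3: B 17, C 14. B has a majority (≥16).

B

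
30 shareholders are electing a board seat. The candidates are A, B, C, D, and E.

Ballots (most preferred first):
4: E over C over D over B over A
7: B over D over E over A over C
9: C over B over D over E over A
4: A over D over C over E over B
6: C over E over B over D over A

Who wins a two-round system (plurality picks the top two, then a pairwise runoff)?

Round 1 first-place votes: A 4, B 7, C 15, D 0, E 4. C and B advance.
Runoff: C is ranked above B on 23 ballots, B above C on 7.

C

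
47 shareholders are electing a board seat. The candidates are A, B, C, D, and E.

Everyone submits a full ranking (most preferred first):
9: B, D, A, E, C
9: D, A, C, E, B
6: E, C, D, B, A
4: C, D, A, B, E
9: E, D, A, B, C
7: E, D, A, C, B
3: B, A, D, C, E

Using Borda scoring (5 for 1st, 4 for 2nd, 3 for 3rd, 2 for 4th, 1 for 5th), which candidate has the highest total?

D

A: 9×3 + 9×4 + 6×1 + 4×3 + 9×3 + 7×3 + 3×4 = 141
B: 9×5 + 9×1 + 6×2 + 4×2 + 9×2 + 7×1 + 3×5 = 114
C: 9×1 + 9×3 + 6×4 + 4×5 + 9×1 + 7×2 + 3×2 = 109
D: 9×4 + 9×5 + 6×3 + 4×4 + 9×4 + 7×4 + 3×3 = 188
E: 9×2 + 9×2 + 6×5 + 4×1 + 9×5 + 7×5 + 3×1 = 153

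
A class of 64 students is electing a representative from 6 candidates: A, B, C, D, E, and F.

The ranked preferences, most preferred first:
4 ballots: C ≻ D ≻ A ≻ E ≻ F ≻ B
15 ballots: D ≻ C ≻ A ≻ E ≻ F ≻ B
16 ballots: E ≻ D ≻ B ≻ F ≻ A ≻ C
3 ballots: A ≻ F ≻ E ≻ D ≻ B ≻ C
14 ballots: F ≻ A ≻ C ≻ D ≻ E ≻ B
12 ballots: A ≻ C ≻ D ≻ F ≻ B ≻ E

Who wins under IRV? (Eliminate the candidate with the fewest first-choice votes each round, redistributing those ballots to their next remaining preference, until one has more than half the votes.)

D

Round 1: A 15, B 0, C 4, D 15, E 16, F 14. B eliminated.
Round 2: A 15, C 4, D 15, E 16, F 14. C eliminated.
Round 3: A 15, D 19, E 16, F 14. F eliminated.
Round 4: A 29, D 19, E 16. E eliminated.
Round 5: A 29, D 35. D has a majority (≥33).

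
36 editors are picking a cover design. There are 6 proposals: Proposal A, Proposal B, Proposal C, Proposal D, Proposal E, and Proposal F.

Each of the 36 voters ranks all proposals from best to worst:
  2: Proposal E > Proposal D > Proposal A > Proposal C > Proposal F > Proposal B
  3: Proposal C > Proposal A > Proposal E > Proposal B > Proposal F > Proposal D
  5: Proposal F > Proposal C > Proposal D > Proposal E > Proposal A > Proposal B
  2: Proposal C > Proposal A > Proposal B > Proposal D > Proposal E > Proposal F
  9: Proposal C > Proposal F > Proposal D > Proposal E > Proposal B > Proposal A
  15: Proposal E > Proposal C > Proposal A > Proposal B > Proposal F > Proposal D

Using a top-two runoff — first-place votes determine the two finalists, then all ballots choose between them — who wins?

Round 1 first-place votes: Proposal A 0, Proposal B 0, Proposal C 14, Proposal D 0, Proposal E 17, Proposal F 5. Proposal E and Proposal C advance.
Runoff: Proposal E is ranked above Proposal C on 17 ballots, Proposal C above Proposal E on 19.

Proposal C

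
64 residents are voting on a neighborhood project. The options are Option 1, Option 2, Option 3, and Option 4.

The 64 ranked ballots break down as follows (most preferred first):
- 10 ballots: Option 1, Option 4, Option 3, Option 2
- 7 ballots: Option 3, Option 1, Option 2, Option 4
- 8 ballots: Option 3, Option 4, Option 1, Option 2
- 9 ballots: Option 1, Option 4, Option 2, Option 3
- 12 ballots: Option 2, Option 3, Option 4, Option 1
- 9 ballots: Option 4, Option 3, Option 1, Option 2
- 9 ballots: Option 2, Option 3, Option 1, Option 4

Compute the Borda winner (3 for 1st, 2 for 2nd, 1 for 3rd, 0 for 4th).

Option 1: 10×3 + 7×2 + 8×1 + 9×3 + 12×0 + 9×1 + 9×1 = 97
Option 2: 10×0 + 7×1 + 8×0 + 9×1 + 12×3 + 9×0 + 9×3 = 79
Option 3: 10×1 + 7×3 + 8×3 + 9×0 + 12×2 + 9×2 + 9×2 = 115
Option 4: 10×2 + 7×0 + 8×2 + 9×2 + 12×1 + 9×3 + 9×0 = 93

Option 3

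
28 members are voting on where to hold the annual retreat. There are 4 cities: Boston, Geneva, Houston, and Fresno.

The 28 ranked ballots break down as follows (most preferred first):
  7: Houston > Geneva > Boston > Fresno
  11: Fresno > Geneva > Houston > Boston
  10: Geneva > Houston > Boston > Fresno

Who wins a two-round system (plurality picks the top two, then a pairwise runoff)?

Geneva

Round 1 first-place votes: Boston 0, Geneva 10, Houston 7, Fresno 11. Fresno and Geneva advance.
Runoff: Fresno is ranked above Geneva on 11 ballots, Geneva above Fresno on 17.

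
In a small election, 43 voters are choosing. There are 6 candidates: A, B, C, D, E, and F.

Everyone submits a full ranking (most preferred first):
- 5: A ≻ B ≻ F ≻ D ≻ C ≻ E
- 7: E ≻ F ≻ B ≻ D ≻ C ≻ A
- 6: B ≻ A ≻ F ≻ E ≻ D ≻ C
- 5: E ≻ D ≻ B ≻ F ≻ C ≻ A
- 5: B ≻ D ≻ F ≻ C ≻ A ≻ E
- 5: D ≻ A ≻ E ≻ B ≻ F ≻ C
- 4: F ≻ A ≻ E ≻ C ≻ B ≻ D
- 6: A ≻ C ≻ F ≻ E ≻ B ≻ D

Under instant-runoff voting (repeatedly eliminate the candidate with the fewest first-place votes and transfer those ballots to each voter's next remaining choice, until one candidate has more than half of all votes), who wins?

Round 1: A 11, B 11, C 0, D 5, E 12, F 4. C eliminated.
Round 2: A 11, B 11, D 5, E 12, F 4. F eliminated.
Round 3: A 15, B 11, D 5, E 12. D eliminated.
Round 4: A 20, B 11, E 12. B eliminated.
Round 5: A 31, E 12. A has a majority (≥22).

A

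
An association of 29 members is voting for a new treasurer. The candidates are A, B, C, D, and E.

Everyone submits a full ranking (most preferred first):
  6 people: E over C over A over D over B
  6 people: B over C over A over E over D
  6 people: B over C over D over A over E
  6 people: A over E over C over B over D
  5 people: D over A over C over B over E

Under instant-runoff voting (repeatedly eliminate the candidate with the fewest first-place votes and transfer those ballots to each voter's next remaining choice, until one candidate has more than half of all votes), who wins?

A

Round 1: A 6, B 12, C 0, D 5, E 6. C eliminated.
Round 2: A 6, B 12, D 5, E 6. D eliminated.
Round 3: A 11, B 12, E 6. E eliminated.
Round 4: A 17, B 12. A has a majority (≥15).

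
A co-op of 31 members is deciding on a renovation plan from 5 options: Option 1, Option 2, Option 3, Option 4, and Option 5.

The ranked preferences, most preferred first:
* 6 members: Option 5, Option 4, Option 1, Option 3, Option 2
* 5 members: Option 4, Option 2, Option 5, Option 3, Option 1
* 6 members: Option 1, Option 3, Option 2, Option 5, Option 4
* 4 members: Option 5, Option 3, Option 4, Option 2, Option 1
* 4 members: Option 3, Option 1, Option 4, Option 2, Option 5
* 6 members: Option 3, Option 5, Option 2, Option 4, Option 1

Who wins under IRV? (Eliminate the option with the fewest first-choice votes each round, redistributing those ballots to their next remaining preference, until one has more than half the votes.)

Round 1: Option 1 6, Option 2 0, Option 3 10, Option 4 5, Option 5 10. Option 2 eliminated.
Round 2: Option 1 6, Option 3 10, Option 4 5, Option 5 10. Option 4 eliminated.
Round 3: Option 1 6, Option 3 10, Option 5 15. Option 1 eliminated.
Round 4: Option 3 16, Option 5 15. Option 3 has a majority (≥16).

Option 3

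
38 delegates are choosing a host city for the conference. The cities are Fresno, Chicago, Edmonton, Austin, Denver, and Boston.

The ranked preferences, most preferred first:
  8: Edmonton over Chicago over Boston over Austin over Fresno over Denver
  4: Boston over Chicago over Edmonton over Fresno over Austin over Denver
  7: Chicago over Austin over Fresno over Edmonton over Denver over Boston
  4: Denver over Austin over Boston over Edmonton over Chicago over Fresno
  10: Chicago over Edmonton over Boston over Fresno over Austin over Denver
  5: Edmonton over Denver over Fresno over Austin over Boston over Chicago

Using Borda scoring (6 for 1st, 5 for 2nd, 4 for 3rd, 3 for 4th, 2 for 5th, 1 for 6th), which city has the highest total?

Edmonton

Fresno: 8×2 + 4×3 + 7×4 + 4×1 + 10×3 + 5×4 = 110
Chicago: 8×5 + 4×5 + 7×6 + 4×2 + 10×6 + 5×1 = 175
Edmonton: 8×6 + 4×4 + 7×3 + 4×3 + 10×5 + 5×6 = 177
Austin: 8×3 + 4×2 + 7×5 + 4×5 + 10×2 + 5×3 = 122
Denver: 8×1 + 4×1 + 7×2 + 4×6 + 10×1 + 5×5 = 85
Boston: 8×4 + 4×6 + 7×1 + 4×4 + 10×4 + 5×2 = 129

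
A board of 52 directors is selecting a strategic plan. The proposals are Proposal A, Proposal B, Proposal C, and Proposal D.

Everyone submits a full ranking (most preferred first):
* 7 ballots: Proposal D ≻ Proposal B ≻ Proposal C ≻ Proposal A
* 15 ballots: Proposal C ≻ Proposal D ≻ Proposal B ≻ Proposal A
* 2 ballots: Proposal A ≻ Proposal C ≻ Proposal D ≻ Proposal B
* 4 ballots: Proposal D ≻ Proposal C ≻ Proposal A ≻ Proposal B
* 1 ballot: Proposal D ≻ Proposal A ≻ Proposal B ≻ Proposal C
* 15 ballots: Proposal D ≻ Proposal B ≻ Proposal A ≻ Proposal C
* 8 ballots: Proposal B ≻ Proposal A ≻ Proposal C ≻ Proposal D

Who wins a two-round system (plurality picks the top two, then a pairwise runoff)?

Round 1 first-place votes: Proposal A 2, Proposal B 8, Proposal C 15, Proposal D 27. Proposal D and Proposal C advance.
Runoff: Proposal D is ranked above Proposal C on 27 ballots, Proposal C above Proposal D on 25.

Proposal D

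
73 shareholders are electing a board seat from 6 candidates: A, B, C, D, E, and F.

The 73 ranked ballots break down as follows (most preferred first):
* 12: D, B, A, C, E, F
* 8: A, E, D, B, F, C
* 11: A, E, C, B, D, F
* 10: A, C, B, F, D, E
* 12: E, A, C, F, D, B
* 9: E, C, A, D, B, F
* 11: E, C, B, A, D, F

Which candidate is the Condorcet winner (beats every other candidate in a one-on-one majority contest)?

A

A vs B: 50–23
A vs C: 53–20
A vs D: 61–12
A vs E: 41–32
A vs F: 73–0
A beats every other candidate.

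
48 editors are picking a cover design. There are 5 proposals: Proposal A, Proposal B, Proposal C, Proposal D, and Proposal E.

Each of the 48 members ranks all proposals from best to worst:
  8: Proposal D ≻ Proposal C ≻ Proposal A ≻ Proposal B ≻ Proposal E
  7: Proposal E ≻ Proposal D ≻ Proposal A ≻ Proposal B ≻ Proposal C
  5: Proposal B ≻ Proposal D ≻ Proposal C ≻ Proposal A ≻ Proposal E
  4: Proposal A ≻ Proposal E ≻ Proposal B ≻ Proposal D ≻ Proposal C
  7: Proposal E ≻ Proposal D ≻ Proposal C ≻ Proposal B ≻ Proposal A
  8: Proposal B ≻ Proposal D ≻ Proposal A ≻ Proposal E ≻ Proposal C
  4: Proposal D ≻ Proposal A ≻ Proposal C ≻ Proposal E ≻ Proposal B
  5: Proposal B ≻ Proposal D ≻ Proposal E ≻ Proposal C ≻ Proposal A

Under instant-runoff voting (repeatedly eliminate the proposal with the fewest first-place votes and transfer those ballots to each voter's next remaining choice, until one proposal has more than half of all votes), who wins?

Round 1: Proposal A 4, Proposal B 18, Proposal C 0, Proposal D 12, Proposal E 14. Proposal C eliminated.
Round 2: Proposal A 4, Proposal B 18, Proposal D 12, Proposal E 14. Proposal A eliminated.
Round 3: Proposal B 18, Proposal D 12, Proposal E 18. Proposal D eliminated.
Round 4: Proposal B 26, Proposal E 22. Proposal B has a majority (≥25).

Proposal B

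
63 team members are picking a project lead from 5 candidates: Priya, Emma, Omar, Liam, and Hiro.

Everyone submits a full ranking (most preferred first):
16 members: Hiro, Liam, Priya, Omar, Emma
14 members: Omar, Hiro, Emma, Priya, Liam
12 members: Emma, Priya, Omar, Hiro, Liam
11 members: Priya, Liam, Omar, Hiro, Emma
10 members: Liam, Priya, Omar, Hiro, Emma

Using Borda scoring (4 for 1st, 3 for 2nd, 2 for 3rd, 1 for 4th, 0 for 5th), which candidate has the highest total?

Priya: 16×2 + 14×1 + 12×3 + 11×4 + 10×3 = 156
Emma: 16×0 + 14×2 + 12×4 + 11×0 + 10×0 = 76
Omar: 16×1 + 14×4 + 12×2 + 11×2 + 10×2 = 138
Liam: 16×3 + 14×0 + 12×0 + 11×3 + 10×4 = 121
Hiro: 16×4 + 14×3 + 12×1 + 11×1 + 10×1 = 139

Priya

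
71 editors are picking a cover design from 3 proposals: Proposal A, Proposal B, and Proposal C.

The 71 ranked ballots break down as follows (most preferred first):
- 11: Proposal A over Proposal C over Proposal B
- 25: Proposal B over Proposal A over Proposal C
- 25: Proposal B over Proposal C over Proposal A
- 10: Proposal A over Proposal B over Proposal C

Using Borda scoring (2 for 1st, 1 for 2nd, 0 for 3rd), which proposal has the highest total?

Proposal B

Proposal A: 11×2 + 25×1 + 25×0 + 10×2 = 67
Proposal B: 11×0 + 25×2 + 25×2 + 10×1 = 110
Proposal C: 11×1 + 25×0 + 25×1 + 10×0 = 36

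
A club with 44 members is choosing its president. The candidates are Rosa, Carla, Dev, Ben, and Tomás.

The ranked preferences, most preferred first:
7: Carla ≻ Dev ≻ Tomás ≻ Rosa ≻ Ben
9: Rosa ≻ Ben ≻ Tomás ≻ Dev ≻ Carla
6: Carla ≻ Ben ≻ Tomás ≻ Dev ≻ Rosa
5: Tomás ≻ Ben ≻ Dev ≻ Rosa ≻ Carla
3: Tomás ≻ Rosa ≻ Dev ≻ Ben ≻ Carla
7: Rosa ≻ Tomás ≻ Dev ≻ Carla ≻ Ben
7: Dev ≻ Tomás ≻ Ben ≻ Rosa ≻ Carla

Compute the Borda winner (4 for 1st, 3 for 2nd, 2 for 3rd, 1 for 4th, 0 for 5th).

Rosa: 7×1 + 9×4 + 6×0 + 5×1 + 3×3 + 7×4 + 7×1 = 92
Carla: 7×4 + 9×0 + 6×4 + 5×0 + 3×0 + 7×1 + 7×0 = 59
Dev: 7×3 + 9×1 + 6×1 + 5×2 + 3×2 + 7×2 + 7×4 = 94
Ben: 7×0 + 9×3 + 6×3 + 5×3 + 3×1 + 7×0 + 7×2 = 77
Tomás: 7×2 + 9×2 + 6×2 + 5×4 + 3×4 + 7×3 + 7×3 = 118

Tomás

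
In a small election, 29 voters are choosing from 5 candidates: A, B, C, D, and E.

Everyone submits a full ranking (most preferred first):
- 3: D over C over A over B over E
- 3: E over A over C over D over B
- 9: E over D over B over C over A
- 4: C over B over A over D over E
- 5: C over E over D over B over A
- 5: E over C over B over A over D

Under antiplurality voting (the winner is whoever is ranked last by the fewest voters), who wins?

C

Last-place votes: A 14, B 3, C 0, D 5, E 7.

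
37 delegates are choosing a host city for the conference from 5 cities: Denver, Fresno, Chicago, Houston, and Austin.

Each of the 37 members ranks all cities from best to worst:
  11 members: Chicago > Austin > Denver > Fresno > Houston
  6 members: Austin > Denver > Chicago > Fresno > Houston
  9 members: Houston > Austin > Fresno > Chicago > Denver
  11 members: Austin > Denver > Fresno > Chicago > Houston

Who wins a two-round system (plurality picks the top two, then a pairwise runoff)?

Round 1 first-place votes: Denver 0, Fresno 0, Chicago 11, Houston 9, Austin 17. Austin and Chicago advance.
Runoff: Austin is ranked above Chicago on 26 ballots, Chicago above Austin on 11.

Austin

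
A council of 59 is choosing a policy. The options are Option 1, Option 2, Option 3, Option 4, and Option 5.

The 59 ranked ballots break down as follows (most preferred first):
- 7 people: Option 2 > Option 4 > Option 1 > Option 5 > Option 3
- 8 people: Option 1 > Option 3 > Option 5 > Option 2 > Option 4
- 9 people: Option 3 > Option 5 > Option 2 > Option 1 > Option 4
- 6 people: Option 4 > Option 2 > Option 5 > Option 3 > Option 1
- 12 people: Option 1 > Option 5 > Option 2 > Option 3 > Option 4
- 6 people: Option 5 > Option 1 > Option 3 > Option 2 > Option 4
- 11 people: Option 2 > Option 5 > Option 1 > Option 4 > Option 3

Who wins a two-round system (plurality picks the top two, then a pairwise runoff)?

Option 2

Round 1 first-place votes: Option 1 20, Option 2 18, Option 3 9, Option 4 6, Option 5 6. Option 1 and Option 2 advance.
Runoff: Option 1 is ranked above Option 2 on 26 ballots, Option 2 above Option 1 on 33.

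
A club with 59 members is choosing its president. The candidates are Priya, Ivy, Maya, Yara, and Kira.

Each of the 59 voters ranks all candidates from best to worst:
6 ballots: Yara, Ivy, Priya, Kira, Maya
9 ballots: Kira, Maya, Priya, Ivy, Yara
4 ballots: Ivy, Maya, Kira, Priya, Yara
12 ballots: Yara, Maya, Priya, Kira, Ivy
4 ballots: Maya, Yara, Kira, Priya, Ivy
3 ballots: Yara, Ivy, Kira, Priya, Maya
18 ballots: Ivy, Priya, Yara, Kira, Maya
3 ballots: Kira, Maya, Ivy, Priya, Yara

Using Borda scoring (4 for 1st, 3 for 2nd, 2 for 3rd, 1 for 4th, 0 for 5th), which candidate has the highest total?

Priya: 6×2 + 9×2 + 4×1 + 12×2 + 4×1 + 3×1 + 18×3 + 3×1 = 122
Ivy: 6×3 + 9×1 + 4×4 + 12×0 + 4×0 + 3×3 + 18×4 + 3×2 = 130
Maya: 6×0 + 9×3 + 4×3 + 12×3 + 4×4 + 3×0 + 18×0 + 3×3 = 100
Yara: 6×4 + 9×0 + 4×0 + 12×4 + 4×3 + 3×4 + 18×2 + 3×0 = 132
Kira: 6×1 + 9×4 + 4×2 + 12×1 + 4×2 + 3×2 + 18×1 + 3×4 = 106

Yara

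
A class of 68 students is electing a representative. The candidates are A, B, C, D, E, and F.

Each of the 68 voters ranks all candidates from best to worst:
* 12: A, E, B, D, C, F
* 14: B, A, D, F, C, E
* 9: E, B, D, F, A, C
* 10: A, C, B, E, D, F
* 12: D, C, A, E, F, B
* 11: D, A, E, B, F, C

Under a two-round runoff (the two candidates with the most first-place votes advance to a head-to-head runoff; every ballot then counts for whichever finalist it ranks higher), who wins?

Round 1 first-place votes: A 22, B 14, C 0, D 23, E 9, F 0. D and A advance.
Runoff: D is ranked above A on 32 ballots, A above D on 36.

A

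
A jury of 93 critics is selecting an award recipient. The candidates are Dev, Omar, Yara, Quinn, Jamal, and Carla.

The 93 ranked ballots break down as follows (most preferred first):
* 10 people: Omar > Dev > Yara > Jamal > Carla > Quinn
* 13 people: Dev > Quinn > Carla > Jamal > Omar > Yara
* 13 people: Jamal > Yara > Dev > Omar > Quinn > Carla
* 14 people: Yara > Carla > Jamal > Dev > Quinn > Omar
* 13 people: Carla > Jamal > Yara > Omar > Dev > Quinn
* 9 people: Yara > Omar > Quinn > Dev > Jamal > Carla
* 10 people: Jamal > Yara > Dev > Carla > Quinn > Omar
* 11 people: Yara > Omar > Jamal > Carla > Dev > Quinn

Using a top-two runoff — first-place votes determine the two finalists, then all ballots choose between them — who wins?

Round 1 first-place votes: Dev 13, Omar 10, Yara 34, Quinn 0, Jamal 23, Carla 13. Yara and Jamal advance.
Runoff: Yara is ranked above Jamal on 44 ballots, Jamal above Yara on 49.

Jamal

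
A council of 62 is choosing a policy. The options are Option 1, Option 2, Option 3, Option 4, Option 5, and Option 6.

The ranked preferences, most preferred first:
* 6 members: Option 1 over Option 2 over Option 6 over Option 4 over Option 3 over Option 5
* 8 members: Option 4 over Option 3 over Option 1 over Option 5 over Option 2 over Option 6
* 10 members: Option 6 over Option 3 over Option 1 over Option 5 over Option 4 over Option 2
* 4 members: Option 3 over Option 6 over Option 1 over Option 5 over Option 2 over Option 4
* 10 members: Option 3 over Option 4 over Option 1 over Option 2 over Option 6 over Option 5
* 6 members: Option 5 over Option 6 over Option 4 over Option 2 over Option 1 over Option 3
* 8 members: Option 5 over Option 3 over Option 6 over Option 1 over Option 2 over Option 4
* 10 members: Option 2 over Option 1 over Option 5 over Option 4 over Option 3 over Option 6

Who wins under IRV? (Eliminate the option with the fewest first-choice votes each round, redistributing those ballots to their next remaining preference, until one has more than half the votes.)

Round 1: Option 1 6, Option 2 10, Option 3 14, Option 4 8, Option 5 14, Option 6 10. Option 1 eliminated.
Round 2: Option 2 16, Option 3 14, Option 4 8, Option 5 14, Option 6 10. Option 4 eliminated.
Round 3: Option 2 16, Option 3 22, Option 5 14, Option 6 10. Option 6 eliminated.
Round 4: Option 2 16, Option 3 32, Option 5 14. Option 3 has a majority (≥32).

Option 3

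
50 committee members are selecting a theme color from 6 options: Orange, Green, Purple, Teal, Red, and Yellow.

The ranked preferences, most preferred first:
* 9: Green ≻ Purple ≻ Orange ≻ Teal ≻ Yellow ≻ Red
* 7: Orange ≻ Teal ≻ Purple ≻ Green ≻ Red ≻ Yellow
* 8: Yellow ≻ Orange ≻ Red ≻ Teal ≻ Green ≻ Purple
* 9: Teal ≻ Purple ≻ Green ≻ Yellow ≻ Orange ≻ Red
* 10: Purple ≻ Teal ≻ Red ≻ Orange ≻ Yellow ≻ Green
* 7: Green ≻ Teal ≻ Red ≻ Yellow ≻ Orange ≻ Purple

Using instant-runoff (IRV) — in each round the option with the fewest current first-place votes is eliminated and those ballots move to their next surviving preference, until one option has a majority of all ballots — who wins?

Teal

Round 1: Orange 7, Green 16, Purple 10, Teal 9, Red 0, Yellow 8. Red eliminated.
Round 2: Orange 7, Green 16, Purple 10, Teal 9, Yellow 8. Orange eliminated.
Round 3: Green 16, Purple 10, Teal 16, Yellow 8. Yellow eliminated.
Round 4: Green 16, Purple 10, Teal 24. Purple eliminated.
Round 5: Green 16, Teal 34. Teal has a majority (≥26).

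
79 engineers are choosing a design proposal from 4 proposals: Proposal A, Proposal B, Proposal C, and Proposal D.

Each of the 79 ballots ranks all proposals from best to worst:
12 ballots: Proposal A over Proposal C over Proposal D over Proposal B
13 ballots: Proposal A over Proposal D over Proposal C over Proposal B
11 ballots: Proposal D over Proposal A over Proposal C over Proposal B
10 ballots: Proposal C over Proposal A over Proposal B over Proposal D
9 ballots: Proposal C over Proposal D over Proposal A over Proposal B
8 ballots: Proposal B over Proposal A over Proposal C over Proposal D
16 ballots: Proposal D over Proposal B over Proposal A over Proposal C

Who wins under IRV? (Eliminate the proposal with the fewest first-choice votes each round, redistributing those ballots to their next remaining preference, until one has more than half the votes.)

Round 1: Proposal A 25, Proposal B 8, Proposal C 19, Proposal D 27. Proposal B eliminated.
Round 2: Proposal A 33, Proposal C 19, Proposal D 27. Proposal C eliminated.
Round 3: Proposal A 43, Proposal D 36. Proposal A has a majority (≥40).

Proposal A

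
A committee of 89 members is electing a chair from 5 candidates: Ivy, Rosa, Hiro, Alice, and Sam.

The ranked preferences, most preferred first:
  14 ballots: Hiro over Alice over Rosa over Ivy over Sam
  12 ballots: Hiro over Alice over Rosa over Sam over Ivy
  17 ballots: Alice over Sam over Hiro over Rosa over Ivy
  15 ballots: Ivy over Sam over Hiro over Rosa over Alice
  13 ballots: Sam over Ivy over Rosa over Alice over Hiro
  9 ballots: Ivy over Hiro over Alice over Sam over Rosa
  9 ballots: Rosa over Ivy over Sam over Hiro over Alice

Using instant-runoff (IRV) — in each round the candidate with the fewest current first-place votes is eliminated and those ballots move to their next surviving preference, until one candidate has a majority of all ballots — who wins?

Ivy

Round 1: Ivy 24, Rosa 9, Hiro 26, Alice 17, Sam 13. Rosa eliminated.
Round 2: Ivy 33, Hiro 26, Alice 17, Sam 13. Sam eliminated.
Round 3: Ivy 46, Hiro 26, Alice 17. Ivy has a majority (≥45).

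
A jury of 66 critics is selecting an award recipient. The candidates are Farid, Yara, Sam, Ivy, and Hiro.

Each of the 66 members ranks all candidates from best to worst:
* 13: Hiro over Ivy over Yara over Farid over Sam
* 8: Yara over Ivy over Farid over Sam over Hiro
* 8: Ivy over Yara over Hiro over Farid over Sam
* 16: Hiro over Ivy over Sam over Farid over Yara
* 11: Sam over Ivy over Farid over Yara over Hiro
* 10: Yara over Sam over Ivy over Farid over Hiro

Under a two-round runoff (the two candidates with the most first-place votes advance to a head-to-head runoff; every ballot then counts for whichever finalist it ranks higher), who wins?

Round 1 first-place votes: Farid 0, Yara 18, Sam 11, Ivy 8, Hiro 29. Hiro and Yara advance.
Runoff: Hiro is ranked above Yara on 29 ballots, Yara above Hiro on 37.

Yara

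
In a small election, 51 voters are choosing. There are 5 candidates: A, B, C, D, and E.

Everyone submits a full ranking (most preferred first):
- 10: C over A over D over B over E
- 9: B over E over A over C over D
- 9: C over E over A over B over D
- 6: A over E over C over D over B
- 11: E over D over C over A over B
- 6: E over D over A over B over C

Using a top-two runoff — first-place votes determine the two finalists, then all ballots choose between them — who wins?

Round 1 first-place votes: A 6, B 9, C 19, D 0, E 17. C and E advance.
Runoff: C is ranked above E on 19 ballots, E above C on 32.

E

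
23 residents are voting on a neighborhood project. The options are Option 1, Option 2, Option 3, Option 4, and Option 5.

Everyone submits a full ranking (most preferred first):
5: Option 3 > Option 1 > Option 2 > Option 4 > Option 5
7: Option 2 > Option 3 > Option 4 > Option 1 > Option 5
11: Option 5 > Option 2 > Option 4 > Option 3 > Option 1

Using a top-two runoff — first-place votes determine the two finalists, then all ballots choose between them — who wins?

Option 2

Round 1 first-place votes: Option 1 0, Option 2 7, Option 3 5, Option 4 0, Option 5 11. Option 5 and Option 2 advance.
Runoff: Option 5 is ranked above Option 2 on 11 ballots, Option 2 above Option 5 on 12.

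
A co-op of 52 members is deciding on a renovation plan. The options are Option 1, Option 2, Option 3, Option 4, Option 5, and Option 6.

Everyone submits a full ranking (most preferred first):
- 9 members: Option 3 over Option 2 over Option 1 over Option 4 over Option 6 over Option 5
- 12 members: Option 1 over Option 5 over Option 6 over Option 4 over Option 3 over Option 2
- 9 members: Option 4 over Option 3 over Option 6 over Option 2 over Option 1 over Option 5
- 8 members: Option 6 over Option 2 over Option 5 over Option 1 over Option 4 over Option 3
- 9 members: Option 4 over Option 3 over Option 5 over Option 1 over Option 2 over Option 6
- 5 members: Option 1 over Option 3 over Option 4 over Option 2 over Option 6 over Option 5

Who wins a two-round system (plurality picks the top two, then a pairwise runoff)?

Option 1

Round 1 first-place votes: Option 1 17, Option 2 0, Option 3 9, Option 4 18, Option 5 0, Option 6 8. Option 4 and Option 1 advance.
Runoff: Option 4 is ranked above Option 1 on 18 ballots, Option 1 above Option 4 on 34.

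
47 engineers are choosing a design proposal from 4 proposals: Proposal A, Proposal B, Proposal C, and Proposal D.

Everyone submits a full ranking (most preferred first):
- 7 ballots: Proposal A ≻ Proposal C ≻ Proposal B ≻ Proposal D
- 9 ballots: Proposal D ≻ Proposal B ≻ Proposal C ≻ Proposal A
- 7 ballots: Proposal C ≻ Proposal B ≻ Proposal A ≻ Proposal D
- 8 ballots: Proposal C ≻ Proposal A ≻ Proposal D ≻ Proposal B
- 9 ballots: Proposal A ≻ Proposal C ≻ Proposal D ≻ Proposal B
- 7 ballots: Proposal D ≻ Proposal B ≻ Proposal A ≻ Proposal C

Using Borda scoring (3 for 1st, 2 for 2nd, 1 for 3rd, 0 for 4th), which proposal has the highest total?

Proposal A: 7×3 + 9×0 + 7×1 + 8×2 + 9×3 + 7×1 = 78
Proposal B: 7×1 + 9×2 + 7×2 + 8×0 + 9×0 + 7×2 = 53
Proposal C: 7×2 + 9×1 + 7×3 + 8×3 + 9×2 + 7×0 = 86
Proposal D: 7×0 + 9×3 + 7×0 + 8×1 + 9×1 + 7×3 = 65

Proposal C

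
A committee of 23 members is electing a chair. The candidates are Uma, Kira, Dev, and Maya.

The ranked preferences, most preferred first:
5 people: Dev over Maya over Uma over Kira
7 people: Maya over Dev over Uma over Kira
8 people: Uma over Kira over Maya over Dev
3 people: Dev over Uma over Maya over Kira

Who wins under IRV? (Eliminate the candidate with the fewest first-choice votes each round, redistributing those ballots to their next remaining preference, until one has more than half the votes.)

Round 1: Uma 8, Kira 0, Dev 8, Maya 7. Kira eliminated.
Round 2: Uma 8, Dev 8, Maya 7. Maya eliminated.
Round 3: Uma 8, Dev 15. Dev has a majority (≥12).

Dev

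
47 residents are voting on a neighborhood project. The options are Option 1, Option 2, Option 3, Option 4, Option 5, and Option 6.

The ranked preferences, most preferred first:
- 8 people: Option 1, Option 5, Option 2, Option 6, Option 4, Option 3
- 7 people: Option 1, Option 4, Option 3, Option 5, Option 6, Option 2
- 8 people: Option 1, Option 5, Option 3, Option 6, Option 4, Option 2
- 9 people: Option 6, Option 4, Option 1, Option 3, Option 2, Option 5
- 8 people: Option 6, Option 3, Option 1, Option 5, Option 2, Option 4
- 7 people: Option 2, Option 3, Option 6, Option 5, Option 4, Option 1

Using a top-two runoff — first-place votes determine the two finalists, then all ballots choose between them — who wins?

Option 6

Round 1 first-place votes: Option 1 23, Option 2 7, Option 3 0, Option 4 0, Option 5 0, Option 6 17. Option 1 and Option 6 advance.
Runoff: Option 1 is ranked above Option 6 on 23 ballots, Option 6 above Option 1 on 24.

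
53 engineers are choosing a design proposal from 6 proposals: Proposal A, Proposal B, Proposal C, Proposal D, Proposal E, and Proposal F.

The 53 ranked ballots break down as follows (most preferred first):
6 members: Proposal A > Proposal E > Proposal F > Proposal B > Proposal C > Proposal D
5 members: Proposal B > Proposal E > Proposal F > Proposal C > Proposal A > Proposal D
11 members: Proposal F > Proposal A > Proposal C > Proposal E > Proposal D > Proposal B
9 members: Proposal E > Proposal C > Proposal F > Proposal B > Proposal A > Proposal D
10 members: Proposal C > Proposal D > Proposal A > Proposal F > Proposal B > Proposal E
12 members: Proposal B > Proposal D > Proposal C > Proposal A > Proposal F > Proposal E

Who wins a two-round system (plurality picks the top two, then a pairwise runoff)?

Round 1 first-place votes: Proposal A 6, Proposal B 17, Proposal C 10, Proposal D 0, Proposal E 9, Proposal F 11. Proposal B and Proposal F advance.
Runoff: Proposal B is ranked above Proposal F on 17 ballots, Proposal F above Proposal B on 36.

Proposal F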